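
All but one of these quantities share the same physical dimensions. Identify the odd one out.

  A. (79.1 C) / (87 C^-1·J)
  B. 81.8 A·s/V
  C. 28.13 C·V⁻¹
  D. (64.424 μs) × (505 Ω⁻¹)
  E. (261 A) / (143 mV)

E.

In SI base units:
  A. [s·A] / [kg·m²·s⁻³·A⁻¹] = kg⁻¹·m⁻²·s⁴·A²
  B. A·s·V⁻¹ = A·s·(J·C⁻¹)⁻¹ = kg⁻¹·m⁻²·s⁴·A²
  C. C·V⁻¹ = s·A·(J·C⁻¹)⁻¹ = kg⁻¹·m⁻²·s⁴·A²
  D. [s] · [kg⁻¹·m⁻²·s³·A²] = kg⁻¹·m⁻²·s⁴·A²
  E. [A] / [kg·m²·s⁻³·A⁻¹] = kg⁻¹·m⁻²·s³·A²
All reduce to kg⁻¹·m⁻²·s⁴·A² except E., which is kg⁻¹·m⁻²·s³·A².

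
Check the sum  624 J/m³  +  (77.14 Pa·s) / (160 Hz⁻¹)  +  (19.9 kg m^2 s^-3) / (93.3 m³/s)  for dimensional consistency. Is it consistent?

Yes

In SI base units:
  624 J/m³:  J·m⁻³ = N·m·m⁻³ = kg·m⁻¹·s⁻²
  (77.14 Pa·s) / (160 Hz⁻¹):  [kg·m⁻¹·s⁻¹] / [s] = kg·m⁻¹·s⁻²
  (19.9 kg m^2 s^-3) / (93.3 m³/s):  [kg·m²·s⁻³] / [m³·s⁻¹] = kg·m⁻¹·s⁻²
Every term reduces to kg·m⁻¹·s⁻².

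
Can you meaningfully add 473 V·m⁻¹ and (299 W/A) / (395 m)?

Yes

Dimensions:
  473 V·m⁻¹:  V·m⁻¹ = J·C⁻¹·m⁻¹ = kg·m·s⁻³·A⁻¹
  (299 W/A) / (395 m):  [kg·m²·s⁻³·A⁻¹] / [m] = kg·m·s⁻³·A⁻¹
Both are kg·m·s⁻³·A⁻¹, so they have the same dimensions and can be added.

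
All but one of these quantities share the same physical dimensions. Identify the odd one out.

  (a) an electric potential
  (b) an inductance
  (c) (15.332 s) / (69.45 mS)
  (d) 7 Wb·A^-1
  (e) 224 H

Expand each in SI base units:
  (a) [electric potential] = kg·m²·s⁻³·A⁻¹
  (b) [inductance] = kg·m²·s⁻²·A⁻²
  (c) [s] / [kg⁻¹·m⁻²·s³·A²] = kg·m²·s⁻²·A⁻²
  (d) Wb·A⁻¹ = V·s·A⁻¹ = kg·m²·s⁻²·A⁻²
  (e) H = V·s·A⁻¹ = kg·m²·s⁻²·A⁻²
All reduce to kg·m²·s⁻²·A⁻² except (a), which is kg·m²·s⁻³·A⁻¹.

(a)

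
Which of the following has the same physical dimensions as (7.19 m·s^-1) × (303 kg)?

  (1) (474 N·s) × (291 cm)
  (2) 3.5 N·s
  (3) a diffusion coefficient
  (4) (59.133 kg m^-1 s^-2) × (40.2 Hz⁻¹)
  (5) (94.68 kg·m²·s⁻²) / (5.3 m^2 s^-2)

(2)

Reference: [m·s⁻¹] · [kg] = kg·m·s⁻¹.
Each option:
  (1) [kg·m·s⁻¹] · [m] = kg·m²·s⁻¹
  (2) N·s = kg·m·s⁻²·s = kg·m·s⁻¹  ← same
  (3) [diffusion coefficient] = m²·s⁻¹
  (4) [kg·m⁻¹·s⁻²] · [s] = kg·m⁻¹·s⁻¹
  (5) [kg·m²·s⁻²] / [m²·s⁻²] = kg
Only (2) matches kg·m·s⁻¹.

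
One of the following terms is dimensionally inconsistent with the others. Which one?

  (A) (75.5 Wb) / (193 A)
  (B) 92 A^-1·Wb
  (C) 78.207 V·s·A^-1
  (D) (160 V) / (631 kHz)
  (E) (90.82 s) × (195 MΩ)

In SI base units:
  (A) [kg·m²·s⁻²·A⁻¹] / [A] = kg·m²·s⁻²·A⁻²
  (B) Wb·A⁻¹ = V·s·A⁻¹ = kg·m²·s⁻²·A⁻²
  (C) V·s·A⁻¹ = J·C⁻¹·s·A⁻¹ = kg·m²·s⁻²·A⁻²
  (D) [kg·m²·s⁻³·A⁻¹] / [s⁻¹] = kg·m²·s⁻²·A⁻¹
  (E) [s] · [kg·m²·s⁻³·A⁻²] = kg·m²·s⁻²·A⁻²
All reduce to kg·m²·s⁻²·A⁻² except (D), which is kg·m²·s⁻²·A⁻¹.

(D)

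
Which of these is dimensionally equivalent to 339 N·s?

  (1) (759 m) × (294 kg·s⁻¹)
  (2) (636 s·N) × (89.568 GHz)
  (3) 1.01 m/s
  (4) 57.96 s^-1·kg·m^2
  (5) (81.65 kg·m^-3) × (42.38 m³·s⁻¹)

(1)

Reference: N·s = kg·m·s⁻²·s = kg·m·s⁻¹.
Each option:
  (1) [m] · [kg·s⁻¹] = kg·m·s⁻¹  ← same
  (2) [kg·m·s⁻¹] · [s⁻¹] = kg·m·s⁻²
  (3) m·s⁻¹
  (4) kg·m²·s⁻¹
  (5) [kg·m⁻³] · [m³·s⁻¹] = kg·s⁻¹
Only (1) matches kg·m·s⁻¹.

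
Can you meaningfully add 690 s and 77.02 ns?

Work out the base dimensions of each:
  690 s:  s
  77.02 ns:  s
Both are s, so they have the same dimensions and can be added.

Yes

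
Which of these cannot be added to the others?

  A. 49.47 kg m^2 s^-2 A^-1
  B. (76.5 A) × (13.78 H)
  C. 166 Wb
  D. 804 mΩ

In SI base units:
  A. kg·m²·s⁻²·A⁻¹
  B. [A] · [kg·m²·s⁻²·A⁻²] = kg·m²·s⁻²·A⁻¹
  C. Wb = V·s = kg·m²·s⁻²·A⁻¹
  D. Ω = V·A⁻¹ = kg·m²·s⁻³·A⁻²
All reduce to kg·m²·s⁻²·A⁻¹ except D., which is kg·m²·s⁻³·A⁻².

D.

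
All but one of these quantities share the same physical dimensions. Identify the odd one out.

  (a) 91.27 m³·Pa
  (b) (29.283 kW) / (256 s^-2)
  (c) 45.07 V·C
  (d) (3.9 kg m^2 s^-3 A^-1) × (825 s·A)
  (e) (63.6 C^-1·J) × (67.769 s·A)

(b)

Work out the base dimensions of each:
  (a) Pa·m³ = N·m⁻²·m³ = kg·m²·s⁻²
  (b) [kg·m²·s⁻³] / [s⁻²] = kg·m²·s⁻¹
  (c) C·V = s·A·J·C⁻¹ = kg·m²·s⁻²
  (d) [kg·m²·s⁻³·A⁻¹] · [s·A] = kg·m²·s⁻²
  (e) [kg·m²·s⁻³·A⁻¹] · [s·A] = kg·m²·s⁻²
All reduce to kg·m²·s⁻² except (b), which is kg·m²·s⁻¹.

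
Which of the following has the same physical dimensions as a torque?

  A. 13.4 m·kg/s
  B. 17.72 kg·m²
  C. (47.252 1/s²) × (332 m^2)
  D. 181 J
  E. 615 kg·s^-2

Reference: [torque] = kg·m²·s⁻².
Each option:
  A. kg·m·s⁻¹
  B. kg·m²
  C. [s⁻²] · [m²] = m²·s⁻²
  D. J = N·m = kg·m²·s⁻²  ← same
  E. kg·s⁻²
Only D. matches kg·m²·s⁻².

D.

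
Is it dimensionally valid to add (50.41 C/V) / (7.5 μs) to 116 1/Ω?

Reduce each to base SI dimensions:
  (50.41 C/V) / (7.5 μs):  [kg⁻¹·m⁻²·s⁴·A²] / [s] = kg⁻¹·m⁻²·s³·A²
  116 1/Ω:  Ω⁻¹ = (V·A⁻¹)⁻¹ = kg⁻¹·m⁻²·s³·A²
Both are kg⁻¹·m⁻²·s³·A², so they have the same dimensions and can be added.

Yes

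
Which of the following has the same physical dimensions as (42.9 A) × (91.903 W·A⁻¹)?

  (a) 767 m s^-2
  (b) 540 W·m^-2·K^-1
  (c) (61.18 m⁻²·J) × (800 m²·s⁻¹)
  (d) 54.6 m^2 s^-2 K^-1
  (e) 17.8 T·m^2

(c)

Reference: [A] · [kg·m²·s⁻³·A⁻¹] = kg·m²·s⁻³.
Each option:
  (a) m·s⁻²
  (b) W·m⁻²·K⁻¹ = J·s⁻¹·m⁻²·K⁻¹ = kg·s⁻³·K⁻¹
  (c) [kg·s⁻²] · [m²·s⁻¹] = kg·m²·s⁻³  ← same
  (d) m²·s⁻²·K⁻¹
  (e) T·m² = Wb·m⁻²·m² = kg·m²·s⁻²·A⁻¹
Only (c) matches kg·m²·s⁻³.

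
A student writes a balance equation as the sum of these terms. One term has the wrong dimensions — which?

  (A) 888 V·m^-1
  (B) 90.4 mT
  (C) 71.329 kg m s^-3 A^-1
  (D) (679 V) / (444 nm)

(B)

Work out the base dimensions of each:
  (A) V·m⁻¹ = J·C⁻¹·m⁻¹ = kg·m·s⁻³·A⁻¹
  (B) T = Wb·m⁻² = kg·s⁻²·A⁻¹
  (C) kg·m·s⁻³·A⁻¹
  (D) [kg·m²·s⁻³·A⁻¹] / [m] = kg·m·s⁻³·A⁻¹
All reduce to kg·m·s⁻³·A⁻¹ except (B), which is kg·s⁻²·A⁻¹.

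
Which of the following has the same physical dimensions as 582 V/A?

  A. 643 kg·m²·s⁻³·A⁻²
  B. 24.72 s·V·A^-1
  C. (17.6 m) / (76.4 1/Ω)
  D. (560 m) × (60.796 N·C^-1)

Reference: V·A⁻¹ = J·C⁻¹·A⁻¹ = kg·m²·s⁻³·A⁻².
Each option:
  A. kg·m²·s⁻³·A⁻²  ← same
  B. V·s·A⁻¹ = J·C⁻¹·s·A⁻¹ = kg·m²·s⁻²·A⁻²
  C. [m] / [kg⁻¹·m⁻²·s³·A²] = kg·m³·s⁻³·A⁻²
  D. [m] · [kg·m·s⁻³·A⁻¹] = kg·m²·s⁻³·A⁻¹
Only A. matches kg·m²·s⁻³·A⁻².

A.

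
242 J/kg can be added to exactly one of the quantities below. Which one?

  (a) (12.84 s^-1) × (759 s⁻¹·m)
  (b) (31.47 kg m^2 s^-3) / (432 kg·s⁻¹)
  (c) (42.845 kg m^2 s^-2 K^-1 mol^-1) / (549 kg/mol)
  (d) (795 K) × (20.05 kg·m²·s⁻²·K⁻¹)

(b)

Reference: J·kg⁻¹ = N·m·kg⁻¹ = m²·s⁻².
Each option:
  (a) [s⁻¹] · [m·s⁻¹] = m·s⁻²
  (b) [kg·m²·s⁻³] / [kg·s⁻¹] = m²·s⁻²  ← same
  (c) [kg·m²·s⁻²·K⁻¹·mol⁻¹] / [kg·mol⁻¹] = m²·s⁻²·K⁻¹
  (d) [K] · [kg·m²·s⁻²·K⁻¹] = kg·m²·s⁻²
Only (b) matches m²·s⁻².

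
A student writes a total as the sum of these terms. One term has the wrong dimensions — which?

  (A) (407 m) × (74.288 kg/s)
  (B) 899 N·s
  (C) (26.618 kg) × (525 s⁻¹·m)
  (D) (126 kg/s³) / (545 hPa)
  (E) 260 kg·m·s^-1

(D)

In SI base units:
  (A) [m] · [kg·s⁻¹] = kg·m·s⁻¹
  (B) N·s = kg·m·s⁻²·s = kg·m·s⁻¹
  (C) [kg] · [m·s⁻¹] = kg·m·s⁻¹
  (D) [kg·s⁻³] / [kg·m⁻¹·s⁻²] = m·s⁻¹
  (E) kg·m·s⁻¹
All reduce to kg·m·s⁻¹ except (D), which is m·s⁻¹.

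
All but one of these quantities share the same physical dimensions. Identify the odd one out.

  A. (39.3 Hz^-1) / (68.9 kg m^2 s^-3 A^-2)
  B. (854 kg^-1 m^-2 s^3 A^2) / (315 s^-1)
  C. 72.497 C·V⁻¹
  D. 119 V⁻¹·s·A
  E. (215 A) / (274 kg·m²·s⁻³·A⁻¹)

Expand each in SI base units:
  A. [s] / [kg·m²·s⁻³·A⁻²] = kg⁻¹·m⁻²·s⁴·A²
  B. [kg⁻¹·m⁻²·s³·A²] / [s⁻¹] = kg⁻¹·m⁻²·s⁴·A²
  C. C·V⁻¹ = s·A·(J·C⁻¹)⁻¹ = kg⁻¹·m⁻²·s⁴·A²
  D. A·s·V⁻¹ = A·s·(J·C⁻¹)⁻¹ = kg⁻¹·m⁻²·s⁴·A²
  E. [A] / [kg·m²·s⁻³·A⁻¹] = kg⁻¹·m⁻²·s³·A²
All reduce to kg⁻¹·m⁻²·s⁴·A² except E., which is kg⁻¹·m⁻²·s³·A².

E.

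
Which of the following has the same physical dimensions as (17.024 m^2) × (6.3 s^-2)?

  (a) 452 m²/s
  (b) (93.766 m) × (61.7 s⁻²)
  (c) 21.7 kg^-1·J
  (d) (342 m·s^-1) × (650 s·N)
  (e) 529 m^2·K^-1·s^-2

(c)

Reference: [m²] · [s⁻²] = m²·s⁻².
Each option:
  (a) m²·s⁻¹
  (b) [m] · [s⁻²] = m·s⁻²
  (c) J·kg⁻¹ = N·m·kg⁻¹ = m²·s⁻²  ← same
  (d) [m·s⁻¹] · [kg·m·s⁻¹] = kg·m²·s⁻²
  (e) m²·s⁻²·K⁻¹
Only (c) matches m²·s⁻².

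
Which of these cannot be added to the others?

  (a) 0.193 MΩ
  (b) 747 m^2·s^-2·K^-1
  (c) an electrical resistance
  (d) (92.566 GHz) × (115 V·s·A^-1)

Expand each in SI base units:
  (a) Ω = V·A⁻¹ = kg·m²·s⁻³·A⁻²
  (b) m²·s⁻²·K⁻¹
  (c) [electrical resistance] = kg·m²·s⁻³·A⁻²
  (d) [s⁻¹] · [kg·m²·s⁻²·A⁻²] = kg·m²·s⁻³·A⁻²
All reduce to kg·m²·s⁻³·A⁻² except (b), which is m²·s⁻²·K⁻¹.

(b)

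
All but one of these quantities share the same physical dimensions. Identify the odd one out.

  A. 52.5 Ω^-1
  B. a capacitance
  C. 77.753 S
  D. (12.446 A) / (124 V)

B.

Dimensions:
  A. Ω⁻¹ = (V·A⁻¹)⁻¹ = kg⁻¹·m⁻²·s³·A²
  B. [capacitance] = kg⁻¹·m⁻²·s⁴·A²
  C. S = Ω⁻¹ = kg⁻¹·m⁻²·s³·A²
  D. [A] / [kg·m²·s⁻³·A⁻¹] = kg⁻¹·m⁻²·s³·A²
All reduce to kg⁻¹·m⁻²·s³·A² except B., which is kg⁻¹·m⁻²·s⁴·A².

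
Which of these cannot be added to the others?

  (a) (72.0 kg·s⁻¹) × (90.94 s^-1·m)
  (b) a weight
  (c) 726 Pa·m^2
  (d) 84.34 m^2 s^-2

Work out the base dimensions of each:
  (a) [kg·s⁻¹] · [m·s⁻¹] = kg·m·s⁻²
  (b) [weight] = kg·m·s⁻²
  (c) Pa·m² = N·m⁻²·m² = kg·m·s⁻²
  (d) m²·s⁻²
All reduce to kg·m·s⁻² except (d), which is m²·s⁻².

(d)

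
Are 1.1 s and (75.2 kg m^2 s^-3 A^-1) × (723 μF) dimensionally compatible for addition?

No

Reduce each to base SI dimensions:
  1.1 s:  s
  (75.2 kg m^2 s^-3 A^-1) × (723 μF):  [kg·m²·s⁻³·A⁻¹] · [kg⁻¹·m⁻²·s⁴·A²] = s·A
s ≠ s·A, so they cannot be added.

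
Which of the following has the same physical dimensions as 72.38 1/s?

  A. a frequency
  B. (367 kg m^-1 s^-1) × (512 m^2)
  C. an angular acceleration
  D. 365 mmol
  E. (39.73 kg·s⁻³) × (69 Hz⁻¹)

A.

Reference: s⁻¹.
Each option:
  A. [frequency] = s⁻¹  ← same
  B. [kg·m⁻¹·s⁻¹] · [m²] = kg·m·s⁻¹
  C. [angular acceleration] = s⁻²
  D. mol
  E. [kg·s⁻³] · [s] = kg·s⁻²
Only A. matches s⁻¹.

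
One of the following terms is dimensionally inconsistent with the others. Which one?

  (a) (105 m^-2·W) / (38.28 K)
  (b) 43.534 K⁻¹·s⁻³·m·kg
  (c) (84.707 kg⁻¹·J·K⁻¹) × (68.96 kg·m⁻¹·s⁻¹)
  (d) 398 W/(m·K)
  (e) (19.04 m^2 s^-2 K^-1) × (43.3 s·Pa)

Reduce each to base SI dimensions:
  (a) [kg·s⁻³] / [K] = kg·s⁻³·K⁻¹
  (b) kg·m·s⁻³·K⁻¹
  (c) [m²·s⁻²·K⁻¹] · [kg·m⁻¹·s⁻¹] = kg·m·s⁻³·K⁻¹
  (d) W·m⁻¹·K⁻¹ = J·s⁻¹·m⁻¹·K⁻¹ = kg·m·s⁻³·K⁻¹
  (e) [m²·s⁻²·K⁻¹] · [kg·m⁻¹·s⁻¹] = kg·m·s⁻³·K⁻¹
All reduce to kg·m·s⁻³·K⁻¹ except (a), which is kg·s⁻³·K⁻¹.

(a)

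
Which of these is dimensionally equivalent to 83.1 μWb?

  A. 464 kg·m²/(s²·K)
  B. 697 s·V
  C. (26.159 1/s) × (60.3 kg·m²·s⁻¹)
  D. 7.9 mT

Reference: Wb = V·s = kg·m²·s⁻²·A⁻¹.
Each option:
  A. kg·m²·s⁻²·K⁻¹
  B. V·s = J·C⁻¹·s = kg·m²·s⁻²·A⁻¹  ← same
  C. [s⁻¹] · [kg·m²·s⁻¹] = kg·m²·s⁻²
  D. T = Wb·m⁻² = kg·s⁻²·A⁻¹
Only B. matches kg·m²·s⁻²·A⁻¹.

B.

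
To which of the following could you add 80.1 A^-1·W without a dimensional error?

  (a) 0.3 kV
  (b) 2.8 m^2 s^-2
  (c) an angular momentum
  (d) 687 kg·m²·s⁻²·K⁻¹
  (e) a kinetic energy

(a)

Reference: W·A⁻¹ = J·s⁻¹·A⁻¹ = kg·m²·s⁻³·A⁻¹.
Each option:
  (a) V = J·C⁻¹ = kg·m²·s⁻³·A⁻¹  ← same
  (b) m²·s⁻²
  (c) [angular momentum] = kg·m²·s⁻¹
  (d) kg·m²·s⁻²·K⁻¹
  (e) [kinetic energy] = kg·m²·s⁻²
Only (a) matches kg·m²·s⁻³·A⁻¹.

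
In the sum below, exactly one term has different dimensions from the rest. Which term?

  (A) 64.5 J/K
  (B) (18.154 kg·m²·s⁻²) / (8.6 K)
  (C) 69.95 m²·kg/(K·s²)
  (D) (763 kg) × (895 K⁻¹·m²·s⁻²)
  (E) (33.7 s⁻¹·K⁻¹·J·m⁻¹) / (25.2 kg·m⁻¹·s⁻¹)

(E)

Reduce each to base SI dimensions:
  (A) J·K⁻¹ = N·m·K⁻¹ = kg·m²·s⁻²·K⁻¹
  (B) [kg·m²·s⁻²] / [K] = kg·m²·s⁻²·K⁻¹
  (C) kg·m²·s⁻²·K⁻¹
  (D) [kg] · [m²·s⁻²·K⁻¹] = kg·m²·s⁻²·K⁻¹
  (E) [kg·m·s⁻³·K⁻¹] / [kg·m⁻¹·s⁻¹] = m²·s⁻²·K⁻¹
All reduce to kg·m²·s⁻²·K⁻¹ except (E), which is m²·s⁻²·K⁻¹.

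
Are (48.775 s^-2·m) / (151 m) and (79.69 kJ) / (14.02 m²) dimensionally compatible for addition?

No

Dimensions:
  (48.775 s^-2·m) / (151 m):  [m·s⁻²] / [m] = s⁻²
  (79.69 kJ) / (14.02 m²):  [kg·m²·s⁻²] / [m²] = kg·s⁻²
s⁻² ≠ kg·s⁻², so they cannot be added.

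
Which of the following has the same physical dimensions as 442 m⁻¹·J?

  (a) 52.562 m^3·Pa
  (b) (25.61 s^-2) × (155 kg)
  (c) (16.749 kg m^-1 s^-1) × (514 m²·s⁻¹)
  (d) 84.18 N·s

(c)

Reference: J·m⁻¹ = N·m·m⁻¹ = kg·m·s⁻².
Each option:
  (a) Pa·m³ = N·m⁻²·m³ = kg·m²·s⁻²
  (b) [s⁻²] · [kg] = kg·s⁻²
  (c) [kg·m⁻¹·s⁻¹] · [m²·s⁻¹] = kg·m·s⁻²  ← same
  (d) N·s = kg·m·s⁻²·s = kg·m·s⁻¹
Only (c) matches kg·m·s⁻².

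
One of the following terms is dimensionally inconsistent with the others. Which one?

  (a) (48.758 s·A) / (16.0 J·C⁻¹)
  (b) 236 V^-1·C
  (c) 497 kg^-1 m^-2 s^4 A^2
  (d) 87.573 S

(d)

Reduce each to base SI dimensions:
  (a) [s·A] / [kg·m²·s⁻³·A⁻¹] = kg⁻¹·m⁻²·s⁴·A²
  (b) C·V⁻¹ = s·A·(J·C⁻¹)⁻¹ = kg⁻¹·m⁻²·s⁴·A²
  (c) kg⁻¹·m⁻²·s⁴·A²
  (d) S = Ω⁻¹ = kg⁻¹·m⁻²·s³·A²
All reduce to kg⁻¹·m⁻²·s⁴·A² except (d), which is kg⁻¹·m⁻²·s³·A².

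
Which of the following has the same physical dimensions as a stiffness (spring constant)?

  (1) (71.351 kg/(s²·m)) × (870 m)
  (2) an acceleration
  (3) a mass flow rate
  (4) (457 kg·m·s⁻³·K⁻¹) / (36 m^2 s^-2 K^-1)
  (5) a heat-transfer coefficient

Reference: [stiffness (spring constant)] = kg·s⁻².
Each option:
  (1) [kg·m⁻¹·s⁻²] · [m] = kg·s⁻²  ← same
  (2) [acceleration] = m·s⁻²
  (3) [mass flow rate] = kg·s⁻¹
  (4) [kg·m·s⁻³·K⁻¹] / [m²·s⁻²·K⁻¹] = kg·m⁻¹·s⁻¹
  (5) [heat-transfer coefficient] = kg·s⁻³·K⁻¹
Only (1) matches kg·s⁻².

(1)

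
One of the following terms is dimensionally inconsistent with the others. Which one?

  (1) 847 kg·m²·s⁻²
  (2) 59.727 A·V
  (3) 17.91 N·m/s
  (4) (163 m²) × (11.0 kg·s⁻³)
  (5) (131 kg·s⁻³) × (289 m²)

In SI base units:
  (1) kg·m²·s⁻²
  (2) V·A = J·C⁻¹·A = kg·m²·s⁻³
  (3) N·m·s⁻¹ = kg·m·s⁻²·m·s⁻¹ = kg·m²·s⁻³
  (4) [m²] · [kg·s⁻³] = kg·m²·s⁻³
  (5) [kg·s⁻³] · [m²] = kg·m²·s⁻³
All reduce to kg·m²·s⁻³ except (1), which is kg·m²·s⁻².

(1)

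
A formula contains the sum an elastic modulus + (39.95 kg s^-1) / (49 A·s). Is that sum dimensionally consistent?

No

Work out the base dimensions of each:
  an elastic modulus:  [elastic modulus] = kg·m⁻¹·s⁻²
  (39.95 kg s^-1) / (49 A·s):  [kg·s⁻¹] / [s·A] = kg·s⁻²·A⁻¹
kg·m⁻¹·s⁻² ≠ kg·s⁻²·A⁻¹, so they cannot be added.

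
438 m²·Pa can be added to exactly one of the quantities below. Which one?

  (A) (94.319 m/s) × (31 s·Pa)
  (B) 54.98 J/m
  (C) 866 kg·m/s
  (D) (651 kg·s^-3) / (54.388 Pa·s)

Reference: Pa·m² = N·m⁻²·m² = kg·m·s⁻².
Each option:
  (A) [m·s⁻¹] · [kg·m⁻¹·s⁻¹] = kg·s⁻²
  (B) J·m⁻¹ = N·m·m⁻¹ = kg·m·s⁻²  ← same
  (C) kg·m·s⁻¹
  (D) [kg·s⁻³] / [kg·m⁻¹·s⁻¹] = m·s⁻²
Only (B) matches kg·m·s⁻².

(B)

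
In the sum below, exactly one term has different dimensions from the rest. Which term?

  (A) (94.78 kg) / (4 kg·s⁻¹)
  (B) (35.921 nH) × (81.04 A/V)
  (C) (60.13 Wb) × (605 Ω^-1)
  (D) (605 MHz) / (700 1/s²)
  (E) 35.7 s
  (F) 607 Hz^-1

(C)

Reduce each to base SI dimensions:
  (A) [kg] / [kg·s⁻¹] = s
  (B) [kg·m²·s⁻²·A⁻²] · [kg⁻¹·m⁻²·s³·A²] = s
  (C) [kg·m²·s⁻²·A⁻¹] · [kg⁻¹·m⁻²·s³·A²] = s·A
  (D) [s⁻¹] / [s⁻²] = s
  (E) s
  (F) Hz⁻¹ = (s⁻¹)⁻¹ = s
All reduce to s except (C), which is s·A.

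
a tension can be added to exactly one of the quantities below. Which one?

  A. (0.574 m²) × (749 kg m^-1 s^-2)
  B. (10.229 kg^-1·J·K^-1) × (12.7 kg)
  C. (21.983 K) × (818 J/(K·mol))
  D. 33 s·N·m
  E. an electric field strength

A.

Reference: [tension] = kg·m·s⁻².
Each option:
  A. [m²] · [kg·m⁻¹·s⁻²] = kg·m·s⁻²  ← same
  B. [m²·s⁻²·K⁻¹] · [kg] = kg·m²·s⁻²·K⁻¹
  C. [K] · [kg·m²·s⁻²·K⁻¹·mol⁻¹] = kg·m²·s⁻²·mol⁻¹
  D. N·m·s = kg·m·s⁻²·m·s = kg·m²·s⁻¹
  E. [electric field strength] = kg·m·s⁻³·A⁻¹
Only A. matches kg·m·s⁻².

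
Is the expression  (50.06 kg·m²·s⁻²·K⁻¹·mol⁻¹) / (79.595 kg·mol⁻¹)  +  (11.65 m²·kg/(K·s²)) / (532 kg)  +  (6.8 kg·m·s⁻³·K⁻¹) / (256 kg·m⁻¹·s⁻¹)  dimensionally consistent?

Expand each in SI base units:
  (50.06 kg·m²·s⁻²·K⁻¹·mol⁻¹) / (79.595 kg·mol⁻¹):  [kg·m²·s⁻²·K⁻¹·mol⁻¹] / [kg·mol⁻¹] = m²·s⁻²·K⁻¹
  (11.65 m²·kg/(K·s²)) / (532 kg):  [kg·m²·s⁻²·K⁻¹] / [kg] = m²·s⁻²·K⁻¹
  (6.8 kg·m·s⁻³·K⁻¹) / (256 kg·m⁻¹·s⁻¹):  [kg·m·s⁻³·K⁻¹] / [kg·m⁻¹·s⁻¹] = m²·s⁻²·K⁻¹
Every term reduces to m²·s⁻²·K⁻¹.

Yes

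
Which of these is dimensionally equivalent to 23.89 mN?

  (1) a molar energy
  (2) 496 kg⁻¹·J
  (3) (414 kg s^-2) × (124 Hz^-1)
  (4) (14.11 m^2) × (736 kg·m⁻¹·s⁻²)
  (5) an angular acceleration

(4)

Reference: N = kg·m·s⁻².
Each option:
  (1) [molar energy] = kg·m²·s⁻²·mol⁻¹
  (2) J·kg⁻¹ = N·m·kg⁻¹ = m²·s⁻²
  (3) [kg·s⁻²] · [s] = kg·s⁻¹
  (4) [m²] · [kg·m⁻¹·s⁻²] = kg·m·s⁻²  ← same
  (5) [angular acceleration] = s⁻²
Only (4) matches kg·m·s⁻².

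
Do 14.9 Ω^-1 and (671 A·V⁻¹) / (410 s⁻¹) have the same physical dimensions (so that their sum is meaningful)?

Work out the base dimensions of each:
  14.9 Ω^-1:  Ω⁻¹ = (V·A⁻¹)⁻¹ = kg⁻¹·m⁻²·s³·A²
  (671 A·V⁻¹) / (410 s⁻¹):  [kg⁻¹·m⁻²·s³·A²] / [s⁻¹] = kg⁻¹·m⁻²·s⁴·A²
kg⁻¹·m⁻²·s³·A² ≠ kg⁻¹·m⁻²·s⁴·A², so they cannot be added.

No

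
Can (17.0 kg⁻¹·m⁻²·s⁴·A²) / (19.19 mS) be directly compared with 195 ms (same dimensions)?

Reduce each to base SI dimensions:
  (17.0 kg⁻¹·m⁻²·s⁴·A²) / (19.19 mS):  [kg⁻¹·m⁻²·s⁴·A²] / [kg⁻¹·m⁻²·s³·A²] = s
  195 ms:  s
Both are s, so they have the same dimensions and can be added.

Yes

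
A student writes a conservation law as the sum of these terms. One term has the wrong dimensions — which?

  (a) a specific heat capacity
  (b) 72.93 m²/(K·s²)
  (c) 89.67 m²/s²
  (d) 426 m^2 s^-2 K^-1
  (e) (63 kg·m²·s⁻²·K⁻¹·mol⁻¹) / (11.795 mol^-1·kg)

(c)

Dimensions:
  (a) [specific heat capacity] = m²·s⁻²·K⁻¹
  (b) m²·s⁻²·K⁻¹
  (c) m²·s⁻²
  (d) m²·s⁻²·K⁻¹
  (e) [kg·m²·s⁻²·K⁻¹·mol⁻¹] / [kg·mol⁻¹] = m²·s⁻²·K⁻¹
All reduce to m²·s⁻²·K⁻¹ except (c), which is m²·s⁻².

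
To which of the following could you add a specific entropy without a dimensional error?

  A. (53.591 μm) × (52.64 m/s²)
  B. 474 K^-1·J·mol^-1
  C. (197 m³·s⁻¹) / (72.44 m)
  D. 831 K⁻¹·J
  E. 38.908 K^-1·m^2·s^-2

E.

Reference: [specific entropy] = m²·s⁻²·K⁻¹.
Each option:
  A. [m] · [m·s⁻²] = m²·s⁻²
  B. J·mol⁻¹·K⁻¹ = N·m·mol⁻¹·K⁻¹ = kg·m²·s⁻²·K⁻¹·mol⁻¹
  C. [m³·s⁻¹] / [m] = m²·s⁻¹
  D. J·K⁻¹ = N·m·K⁻¹ = kg·m²·s⁻²·K⁻¹
  E. m²·s⁻²·K⁻¹  ← same
Only E. matches m²·s⁻²·K⁻¹.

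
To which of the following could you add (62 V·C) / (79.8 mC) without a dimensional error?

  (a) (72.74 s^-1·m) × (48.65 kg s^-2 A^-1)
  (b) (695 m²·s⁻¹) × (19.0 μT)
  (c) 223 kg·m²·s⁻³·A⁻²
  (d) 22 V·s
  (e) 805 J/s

(b)

Reference: [kg·m²·s⁻²] / [s·A] = kg·m²·s⁻³·A⁻¹.
Each option:
  (a) [m·s⁻¹] · [kg·s⁻²·A⁻¹] = kg·m·s⁻³·A⁻¹
  (b) [m²·s⁻¹] · [kg·s⁻²·A⁻¹] = kg·m²·s⁻³·A⁻¹  ← same
  (c) kg·m²·s⁻³·A⁻²
  (d) V·s = J·C⁻¹·s = kg·m²·s⁻²·A⁻¹
  (e) J·s⁻¹ = N·m·s⁻¹ = kg·m²·s⁻³
Only (b) matches kg·m²·s⁻³·A⁻¹.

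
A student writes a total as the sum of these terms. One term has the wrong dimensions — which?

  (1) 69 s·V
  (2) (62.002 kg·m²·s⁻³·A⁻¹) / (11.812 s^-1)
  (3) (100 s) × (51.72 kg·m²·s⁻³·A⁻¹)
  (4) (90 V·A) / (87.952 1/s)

Reduce each to base SI dimensions:
  (1) V·s = J·C⁻¹·s = kg·m²·s⁻²·A⁻¹
  (2) [kg·m²·s⁻³·A⁻¹] / [s⁻¹] = kg·m²·s⁻²·A⁻¹
  (3) [s] · [kg·m²·s⁻³·A⁻¹] = kg·m²·s⁻²·A⁻¹
  (4) [kg·m²·s⁻³] / [s⁻¹] = kg·m²·s⁻²
All reduce to kg·m²·s⁻²·A⁻¹ except (4), which is kg·m²·s⁻².

(4)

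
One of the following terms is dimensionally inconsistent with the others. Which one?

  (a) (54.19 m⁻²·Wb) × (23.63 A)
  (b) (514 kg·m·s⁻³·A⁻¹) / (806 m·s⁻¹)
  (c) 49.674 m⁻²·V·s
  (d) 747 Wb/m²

(a)

Expand each in SI base units:
  (a) [kg·s⁻²·A⁻¹] · [A] = kg·s⁻²
  (b) [kg·m·s⁻³·A⁻¹] / [m·s⁻¹] = kg·s⁻²·A⁻¹
  (c) V·s·m⁻² = J·C⁻¹·s·m⁻² = kg·s⁻²·A⁻¹
  (d) Wb·m⁻² = V·s·m⁻² = kg·s⁻²·A⁻¹
All reduce to kg·s⁻²·A⁻¹ except (a), which is kg·s⁻².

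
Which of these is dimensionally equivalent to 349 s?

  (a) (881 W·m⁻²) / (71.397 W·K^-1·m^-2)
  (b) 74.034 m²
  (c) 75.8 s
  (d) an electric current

Reference: s.
Each option:
  (a) [kg·s⁻³] / [kg·s⁻³·K⁻¹] = K
  (b) m²
  (c) s  ← same
  (d) [electric current] = A
Only (c) matches s.

(c)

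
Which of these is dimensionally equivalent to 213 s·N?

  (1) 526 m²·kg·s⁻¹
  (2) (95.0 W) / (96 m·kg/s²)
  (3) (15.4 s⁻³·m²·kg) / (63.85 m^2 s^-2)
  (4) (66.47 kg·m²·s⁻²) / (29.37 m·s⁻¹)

(4)

Reference: N·s = kg·m·s⁻²·s = kg·m·s⁻¹.
Each option:
  (1) kg·m²·s⁻¹
  (2) [kg·m²·s⁻³] / [kg·m·s⁻²] = m·s⁻¹
  (3) [kg·m²·s⁻³] / [m²·s⁻²] = kg·s⁻¹
  (4) [kg·m²·s⁻²] / [m·s⁻¹] = kg·m·s⁻¹  ← same
Only (4) matches kg·m·s⁻¹.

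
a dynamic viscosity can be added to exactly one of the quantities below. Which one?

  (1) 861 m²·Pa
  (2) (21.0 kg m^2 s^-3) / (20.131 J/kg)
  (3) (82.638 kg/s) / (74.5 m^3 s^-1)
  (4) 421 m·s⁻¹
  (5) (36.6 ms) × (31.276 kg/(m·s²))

Reference: [dynamic viscosity] = kg·m⁻¹·s⁻¹.
Each option:
  (1) Pa·m² = N·m⁻²·m² = kg·m·s⁻²
  (2) [kg·m²·s⁻³] / [m²·s⁻²] = kg·s⁻¹
  (3) [kg·s⁻¹] / [m³·s⁻¹] = kg·m⁻³
  (4) m·s⁻¹
  (5) [s] · [kg·m⁻¹·s⁻²] = kg·m⁻¹·s⁻¹  ← same
Only (5) matches kg·m⁻¹·s⁻¹.

(5)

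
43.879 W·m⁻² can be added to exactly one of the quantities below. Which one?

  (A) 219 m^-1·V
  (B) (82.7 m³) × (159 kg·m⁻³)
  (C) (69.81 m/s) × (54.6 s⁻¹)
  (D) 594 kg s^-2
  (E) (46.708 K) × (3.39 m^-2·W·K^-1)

Reference: W·m⁻² = J·s⁻¹·m⁻² = kg·s⁻³.
Each option:
  (A) V·m⁻¹ = J·C⁻¹·m⁻¹ = kg·m·s⁻³·A⁻¹
  (B) [m³] · [kg·m⁻³] = kg
  (C) [m·s⁻¹] · [s⁻¹] = m·s⁻²
  (D) kg·s⁻²
  (E) [K] · [kg·s⁻³·K⁻¹] = kg·s⁻³  ← same
Only (E) matches kg·s⁻³.

(E)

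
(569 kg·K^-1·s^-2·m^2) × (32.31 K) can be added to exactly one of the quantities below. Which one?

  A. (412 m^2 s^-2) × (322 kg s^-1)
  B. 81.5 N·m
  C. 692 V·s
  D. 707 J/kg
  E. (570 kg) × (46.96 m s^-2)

Reference: [kg·m²·s⁻²·K⁻¹] · [K] = kg·m²·s⁻².
Each option:
  A. [m²·s⁻²] · [kg·s⁻¹] = kg·m²·s⁻³
  B. N·m = kg·m·s⁻²·m = kg·m²·s⁻²  ← same
  C. V·s = J·C⁻¹·s = kg·m²·s⁻²·A⁻¹
  D. J·kg⁻¹ = N·m·kg⁻¹ = m²·s⁻²
  E. [kg] · [m·s⁻²] = kg·m·s⁻²
Only B. matches kg·m²·s⁻².

B.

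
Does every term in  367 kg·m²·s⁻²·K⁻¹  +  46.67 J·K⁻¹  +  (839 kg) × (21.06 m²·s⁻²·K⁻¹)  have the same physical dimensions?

Yes

Dimensions:
  367 kg·m²·s⁻²·K⁻¹:  kg·m²·s⁻²·K⁻¹
  46.67 J·K⁻¹:  J·K⁻¹ = N·m·K⁻¹ = kg·m²·s⁻²·K⁻¹
  (839 kg) × (21.06 m²·s⁻²·K⁻¹):  [kg] · [m²·s⁻²·K⁻¹] = kg·m²·s⁻²·K⁻¹
Every term reduces to kg·m²·s⁻²·K⁻¹.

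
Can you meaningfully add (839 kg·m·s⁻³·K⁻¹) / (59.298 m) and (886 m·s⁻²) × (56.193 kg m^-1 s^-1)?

Work out the base dimensions of each:
  (839 kg·m·s⁻³·K⁻¹) / (59.298 m):  [kg·m·s⁻³·K⁻¹] / [m] = kg·s⁻³·K⁻¹
  (886 m·s⁻²) × (56.193 kg m^-1 s^-1):  [m·s⁻²] · [kg·m⁻¹·s⁻¹] = kg·s⁻³
kg·s⁻³·K⁻¹ ≠ kg·s⁻³, so they cannot be added.

No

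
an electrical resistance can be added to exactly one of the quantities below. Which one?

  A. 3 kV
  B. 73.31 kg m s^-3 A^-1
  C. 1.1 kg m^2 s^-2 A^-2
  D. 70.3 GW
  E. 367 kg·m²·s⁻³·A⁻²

E.

Reference: [electrical resistance] = kg·m²·s⁻³·A⁻².
Each option:
  A. V = J·C⁻¹ = kg·m²·s⁻³·A⁻¹
  B. kg·m·s⁻³·A⁻¹
  C. kg·m²·s⁻²·A⁻²
  D. W = J·s⁻¹ = kg·m²·s⁻³
  E. kg·m²·s⁻³·A⁻²  ← same
Only E. matches kg·m²·s⁻³·A⁻².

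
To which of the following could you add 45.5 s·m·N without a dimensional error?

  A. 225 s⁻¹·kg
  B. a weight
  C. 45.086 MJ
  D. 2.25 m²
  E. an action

Reference: N·m·s = kg·m·s⁻²·m·s = kg·m²·s⁻¹.
Each option:
  A. kg·s⁻¹
  B. [weight] = kg·m·s⁻²
  C. J = N·m = kg·m²·s⁻²
  D. m²
  E. [action] = kg·m²·s⁻¹  ← same
Only E. matches kg·m²·s⁻¹.

E.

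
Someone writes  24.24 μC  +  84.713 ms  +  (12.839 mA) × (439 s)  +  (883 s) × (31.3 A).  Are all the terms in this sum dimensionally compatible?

In SI base units:
  24.24 μC:  C = s·A
  84.713 ms:  s
  (12.839 mA) × (439 s):  [A] · [s] = s·A
  (883 s) × (31.3 A):  [s] · [A] = s·A
The terms do not share a single dimension (s vs s·A).

No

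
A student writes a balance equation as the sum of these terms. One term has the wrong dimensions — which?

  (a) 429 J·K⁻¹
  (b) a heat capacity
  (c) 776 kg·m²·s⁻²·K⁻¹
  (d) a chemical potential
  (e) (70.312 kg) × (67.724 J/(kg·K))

Reduce each to base SI dimensions:
  (a) J·K⁻¹ = N·m·K⁻¹ = kg·m²·s⁻²·K⁻¹
  (b) [heat capacity] = kg·m²·s⁻²·K⁻¹
  (c) kg·m²·s⁻²·K⁻¹
  (d) [chemical potential] = kg·m²·s⁻²·mol⁻¹
  (e) [kg] · [m²·s⁻²·K⁻¹] = kg·m²·s⁻²·K⁻¹
All reduce to kg·m²·s⁻²·K⁻¹ except (d), which is kg·m²·s⁻²·mol⁻¹.

(d)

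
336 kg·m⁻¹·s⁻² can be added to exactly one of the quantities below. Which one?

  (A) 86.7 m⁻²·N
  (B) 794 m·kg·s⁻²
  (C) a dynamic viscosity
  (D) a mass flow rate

(A)

Reference: kg·m⁻¹·s⁻².
Each option:
  (A) N·m⁻² = kg·m·s⁻²·m⁻² = kg·m⁻¹·s⁻²  ← same
  (B) kg·m·s⁻²
  (C) [dynamic viscosity] = kg·m⁻¹·s⁻¹
  (D) [mass flow rate] = kg·s⁻¹
Only (A) matches kg·m⁻¹·s⁻².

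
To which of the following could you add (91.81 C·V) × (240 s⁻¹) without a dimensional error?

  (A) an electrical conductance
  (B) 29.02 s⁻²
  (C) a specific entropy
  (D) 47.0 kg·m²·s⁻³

Reference: [kg·m²·s⁻²] · [s⁻¹] = kg·m²·s⁻³.
Each option:
  (A) [electrical conductance] = kg⁻¹·m⁻²·s³·A²
  (B) s⁻²
  (C) [specific entropy] = m²·s⁻²·K⁻¹
  (D) kg·m²·s⁻³  ← same
Only (D) matches kg·m²·s⁻³.

(D)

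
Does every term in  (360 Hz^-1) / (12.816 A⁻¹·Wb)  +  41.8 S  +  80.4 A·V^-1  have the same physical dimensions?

Work out the base dimensions of each:
  (360 Hz^-1) / (12.816 A⁻¹·Wb):  [s] / [kg·m²·s⁻²·A⁻²] = kg⁻¹·m⁻²·s³·A²
  41.8 S:  S = Ω⁻¹ = kg⁻¹·m⁻²·s³·A²
  80.4 A·V^-1:  A·V⁻¹ = A·(J·C⁻¹)⁻¹ = kg⁻¹·m⁻²·s³·A²
Every term reduces to kg⁻¹·m⁻²·s³·A².

Yes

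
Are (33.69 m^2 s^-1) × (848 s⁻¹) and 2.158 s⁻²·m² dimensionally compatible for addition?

Work out the base dimensions of each:
  (33.69 m^2 s^-1) × (848 s⁻¹):  [m²·s⁻¹] · [s⁻¹] = m²·s⁻²
  2.158 s⁻²·m²:  m²·s⁻²
Both are m²·s⁻², so they have the same dimensions and can be added.

Yes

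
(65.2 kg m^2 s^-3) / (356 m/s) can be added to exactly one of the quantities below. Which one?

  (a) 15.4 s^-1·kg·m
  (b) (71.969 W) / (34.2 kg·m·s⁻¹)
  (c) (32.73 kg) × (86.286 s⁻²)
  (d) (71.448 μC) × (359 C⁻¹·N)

(d)

Reference: [kg·m²·s⁻³] / [m·s⁻¹] = kg·m·s⁻².
Each option:
  (a) kg·m·s⁻¹
  (b) [kg·m²·s⁻³] / [kg·m·s⁻¹] = m·s⁻²
  (c) [kg] · [s⁻²] = kg·s⁻²
  (d) [s·A] · [kg·m·s⁻³·A⁻¹] = kg·m·s⁻²  ← same
Only (d) matches kg·m·s⁻².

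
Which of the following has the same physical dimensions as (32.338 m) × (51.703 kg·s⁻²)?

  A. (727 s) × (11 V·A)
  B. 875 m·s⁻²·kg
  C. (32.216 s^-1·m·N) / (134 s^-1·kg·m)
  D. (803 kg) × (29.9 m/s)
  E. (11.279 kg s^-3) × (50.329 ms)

Reference: [m] · [kg·s⁻²] = kg·m·s⁻².
Each option:
  A. [s] · [kg·m²·s⁻³] = kg·m²·s⁻²
  B. kg·m·s⁻²  ← same
  C. [kg·m²·s⁻³] / [kg·m·s⁻¹] = m·s⁻²
  D. [kg] · [m·s⁻¹] = kg·m·s⁻¹
  E. [kg·s⁻³] · [s] = kg·s⁻²
Only B. matches kg·m·s⁻².

B.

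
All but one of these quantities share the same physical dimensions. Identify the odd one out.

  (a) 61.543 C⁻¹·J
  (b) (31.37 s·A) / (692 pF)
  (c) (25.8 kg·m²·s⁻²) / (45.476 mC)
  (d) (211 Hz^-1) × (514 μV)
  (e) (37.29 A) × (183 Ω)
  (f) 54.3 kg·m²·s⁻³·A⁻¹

Reduce each to base SI dimensions:
  (a) J·C⁻¹ = N·m·(s·A)⁻¹ = kg·m²·s⁻³·A⁻¹
  (b) [s·A] / [kg⁻¹·m⁻²·s⁴·A²] = kg·m²·s⁻³·A⁻¹
  (c) [kg·m²·s⁻²] / [s·A] = kg·m²·s⁻³·A⁻¹
  (d) [s] · [kg·m²·s⁻³·A⁻¹] = kg·m²·s⁻²·A⁻¹
  (e) [A] · [kg·m²·s⁻³·A⁻²] = kg·m²·s⁻³·A⁻¹
  (f) kg·m²·s⁻³·A⁻¹
All reduce to kg·m²·s⁻³·A⁻¹ except (d), which is kg·m²·s⁻²·A⁻¹.

(d)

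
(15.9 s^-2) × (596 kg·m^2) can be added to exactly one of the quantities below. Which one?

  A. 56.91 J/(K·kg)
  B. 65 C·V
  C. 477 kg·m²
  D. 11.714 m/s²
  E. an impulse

B.

Reference: [s⁻²] · [kg·m²] = kg·m²·s⁻².
Each option:
  A. J·kg⁻¹·K⁻¹ = N·m·kg⁻¹·K⁻¹ = m²·s⁻²·K⁻¹
  B. C·V = s·A·J·C⁻¹ = kg·m²·s⁻²  ← same
  C. kg·m²
  D. m·s⁻²
  E. [impulse] = kg·m·s⁻¹
Only B. matches kg·m²·s⁻².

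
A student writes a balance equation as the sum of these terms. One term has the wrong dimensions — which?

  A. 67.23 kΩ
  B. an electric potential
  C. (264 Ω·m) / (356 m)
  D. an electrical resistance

B.

Work out the base dimensions of each:
  A. Ω = V·A⁻¹ = kg·m²·s⁻³·A⁻²
  B. [electric potential] = kg·m²·s⁻³·A⁻¹
  C. [kg·m³·s⁻³·A⁻²] / [m] = kg·m²·s⁻³·A⁻²
  D. [electrical resistance] = kg·m²·s⁻³·A⁻²
All reduce to kg·m²·s⁻³·A⁻² except B., which is kg·m²·s⁻³·A⁻¹.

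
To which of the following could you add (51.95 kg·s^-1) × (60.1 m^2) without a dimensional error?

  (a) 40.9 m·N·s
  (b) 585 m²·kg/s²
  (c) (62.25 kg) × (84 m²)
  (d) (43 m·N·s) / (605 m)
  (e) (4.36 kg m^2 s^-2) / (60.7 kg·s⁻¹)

Reference: [kg·s⁻¹] · [m²] = kg·m²·s⁻¹.
Each option:
  (a) N·m·s = kg·m·s⁻²·m·s = kg·m²·s⁻¹  ← same
  (b) kg·m²·s⁻²
  (c) [kg] · [m²] = kg·m²
  (d) [kg·m²·s⁻¹] / [m] = kg·m·s⁻¹
  (e) [kg·m²·s⁻²] / [kg·s⁻¹] = m²·s⁻¹
Only (a) matches kg·m²·s⁻¹.

(a)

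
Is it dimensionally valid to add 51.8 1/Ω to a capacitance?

No

Work out the base dimensions of each:
  51.8 1/Ω:  Ω⁻¹ = (V·A⁻¹)⁻¹ = kg⁻¹·m⁻²·s³·A²
  a capacitance:  [capacitance] = kg⁻¹·m⁻²·s⁴·A²
kg⁻¹·m⁻²·s³·A² ≠ kg⁻¹·m⁻²·s⁴·A², so they cannot be added.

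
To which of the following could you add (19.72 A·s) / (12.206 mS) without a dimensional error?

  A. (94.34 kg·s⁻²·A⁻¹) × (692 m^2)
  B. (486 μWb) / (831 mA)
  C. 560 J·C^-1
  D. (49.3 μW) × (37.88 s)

A.

Reference: [s·A] / [kg⁻¹·m⁻²·s³·A²] = kg·m²·s⁻²·A⁻¹.
Each option:
  A. [kg·s⁻²·A⁻¹] · [m²] = kg·m²·s⁻²·A⁻¹  ← same
  B. [kg·m²·s⁻²·A⁻¹] / [A] = kg·m²·s⁻²·A⁻²
  C. J·C⁻¹ = N·m·(s·A)⁻¹ = kg·m²·s⁻³·A⁻¹
  D. [kg·m²·s⁻³] · [s] = kg·m²·s⁻²
Only A. matches kg·m²·s⁻²·A⁻¹.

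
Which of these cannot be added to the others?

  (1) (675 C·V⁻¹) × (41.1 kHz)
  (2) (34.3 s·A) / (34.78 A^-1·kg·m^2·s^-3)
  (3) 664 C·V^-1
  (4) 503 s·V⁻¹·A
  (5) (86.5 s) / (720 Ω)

Reduce each to base SI dimensions:
  (1) [kg⁻¹·m⁻²·s⁴·A²] · [s⁻¹] = kg⁻¹·m⁻²·s³·A²
  (2) [s·A] / [kg·m²·s⁻³·A⁻¹] = kg⁻¹·m⁻²·s⁴·A²
  (3) C·V⁻¹ = s·A·(J·C⁻¹)⁻¹ = kg⁻¹·m⁻²·s⁴·A²
  (4) A·s·V⁻¹ = A·s·(J·C⁻¹)⁻¹ = kg⁻¹·m⁻²·s⁴·A²
  (5) [s] / [kg·m²·s⁻³·A⁻²] = kg⁻¹·m⁻²·s⁴·A²
All reduce to kg⁻¹·m⁻²·s⁴·A² except (1), which is kg⁻¹·m⁻²·s³·A².

(1)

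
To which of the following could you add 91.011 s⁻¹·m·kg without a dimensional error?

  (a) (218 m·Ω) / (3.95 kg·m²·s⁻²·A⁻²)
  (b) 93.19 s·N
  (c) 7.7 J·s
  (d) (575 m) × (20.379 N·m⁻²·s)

(b)

Reference: kg·m·s⁻¹.
Each option:
  (a) [kg·m³·s⁻³·A⁻²] / [kg·m²·s⁻²·A⁻²] = m·s⁻¹
  (b) N·s = kg·m·s⁻²·s = kg·m·s⁻¹  ← same
  (c) J·s = N·m·s = kg·m²·s⁻¹
  (d) [m] · [kg·m⁻¹·s⁻¹] = kg·s⁻¹
Only (b) matches kg·m·s⁻¹.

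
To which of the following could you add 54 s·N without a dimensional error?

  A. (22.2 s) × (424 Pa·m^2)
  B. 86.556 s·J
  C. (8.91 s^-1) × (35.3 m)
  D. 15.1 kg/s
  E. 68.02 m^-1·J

Reference: N·s = kg·m·s⁻²·s = kg·m·s⁻¹.
Each option:
  A. [s] · [kg·m·s⁻²] = kg·m·s⁻¹  ← same
  B. J·s = N·m·s = kg·m²·s⁻¹
  C. [s⁻¹] · [m] = m·s⁻¹
  D. kg·s⁻¹
  E. J·m⁻¹ = N·m·m⁻¹ = kg·m·s⁻²
Only A. matches kg·m·s⁻¹.

A.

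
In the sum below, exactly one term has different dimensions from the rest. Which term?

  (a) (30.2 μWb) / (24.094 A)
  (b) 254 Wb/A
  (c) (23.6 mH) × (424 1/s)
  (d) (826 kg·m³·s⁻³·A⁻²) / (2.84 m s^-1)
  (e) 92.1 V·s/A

(c)

Dimensions:
  (a) [kg·m²·s⁻²·A⁻¹] / [A] = kg·m²·s⁻²·A⁻²
  (b) Wb·A⁻¹ = V·s·A⁻¹ = kg·m²·s⁻²·A⁻²
  (c) [kg·m²·s⁻²·A⁻²] · [s⁻¹] = kg·m²·s⁻³·A⁻²
  (d) [kg·m³·s⁻³·A⁻²] / [m·s⁻¹] = kg·m²·s⁻²·A⁻²
  (e) V·s·A⁻¹ = J·C⁻¹·s·A⁻¹ = kg·m²·s⁻²·A⁻²
All reduce to kg·m²·s⁻²·A⁻² except (c), which is kg·m²·s⁻³·A⁻².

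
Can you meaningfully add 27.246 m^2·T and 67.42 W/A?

No

In SI base units:
  27.246 m^2·T:  T·m² = Wb·m⁻²·m² = kg·m²·s⁻²·A⁻¹
  67.42 W/A:  W·A⁻¹ = J·s⁻¹·A⁻¹ = kg·m²·s⁻³·A⁻¹
kg·m²·s⁻²·A⁻¹ ≠ kg·m²·s⁻³·A⁻¹, so they cannot be added.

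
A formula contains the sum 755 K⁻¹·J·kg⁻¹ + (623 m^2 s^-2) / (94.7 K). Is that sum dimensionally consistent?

Work out the base dimensions of each:
  755 K⁻¹·J·kg⁻¹:  J·kg⁻¹·K⁻¹ = N·m·kg⁻¹·K⁻¹ = m²·s⁻²·K⁻¹
  (623 m^2 s^-2) / (94.7 K):  [m²·s⁻²] / [K] = m²·s⁻²·K⁻¹
Both are m²·s⁻²·K⁻¹, so they have the same dimensions and can be added.

Yes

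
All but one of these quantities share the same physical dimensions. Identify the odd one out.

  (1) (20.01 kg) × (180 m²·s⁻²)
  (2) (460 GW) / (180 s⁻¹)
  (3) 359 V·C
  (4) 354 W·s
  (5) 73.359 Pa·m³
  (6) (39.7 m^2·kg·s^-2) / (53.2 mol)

(6)

Work out the base dimensions of each:
  (1) [kg] · [m²·s⁻²] = kg·m²·s⁻²
  (2) [kg·m²·s⁻³] / [s⁻¹] = kg·m²·s⁻²
  (3) C·V = s·A·J·C⁻¹ = kg·m²·s⁻²
  (4) W·s = J·s⁻¹·s = kg·m²·s⁻²
  (5) Pa·m³ = N·m⁻²·m³ = kg·m²·s⁻²
  (6) [kg·m²·s⁻²] / [mol] = kg·m²·s⁻²·mol⁻¹
All reduce to kg·m²·s⁻² except (6), which is kg·m²·s⁻²·mol⁻¹.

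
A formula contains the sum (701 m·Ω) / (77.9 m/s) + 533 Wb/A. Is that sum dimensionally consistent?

Work out the base dimensions of each:
  (701 m·Ω) / (77.9 m/s):  [kg·m³·s⁻³·A⁻²] / [m·s⁻¹] = kg·m²·s⁻²·A⁻²
  533 Wb/A:  Wb·A⁻¹ = V·s·A⁻¹ = kg·m²·s⁻²·A⁻²
Both are kg·m²·s⁻²·A⁻², so they have the same dimensions and can be added.

Yes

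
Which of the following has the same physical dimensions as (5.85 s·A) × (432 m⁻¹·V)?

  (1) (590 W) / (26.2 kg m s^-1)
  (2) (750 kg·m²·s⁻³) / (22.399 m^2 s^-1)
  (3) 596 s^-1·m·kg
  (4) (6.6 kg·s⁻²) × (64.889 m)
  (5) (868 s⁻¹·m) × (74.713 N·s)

(4)

Reference: [s·A] · [kg·m·s⁻³·A⁻¹] = kg·m·s⁻².
Each option:
  (1) [kg·m²·s⁻³] / [kg·m·s⁻¹] = m·s⁻²
  (2) [kg·m²·s⁻³] / [m²·s⁻¹] = kg·s⁻²
  (3) kg·m·s⁻¹
  (4) [kg·s⁻²] · [m] = kg·m·s⁻²  ← same
  (5) [m·s⁻¹] · [kg·m·s⁻¹] = kg·m²·s⁻²
Only (4) matches kg·m·s⁻².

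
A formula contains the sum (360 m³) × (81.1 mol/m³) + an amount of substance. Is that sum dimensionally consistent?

Work out the base dimensions of each:
  (360 m³) × (81.1 mol/m³):  [m³] · [m⁻³·mol] = mol
  an amount of substance:  [amount of substance] = mol
Both are mol, so they have the same dimensions and can be added.

Yes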